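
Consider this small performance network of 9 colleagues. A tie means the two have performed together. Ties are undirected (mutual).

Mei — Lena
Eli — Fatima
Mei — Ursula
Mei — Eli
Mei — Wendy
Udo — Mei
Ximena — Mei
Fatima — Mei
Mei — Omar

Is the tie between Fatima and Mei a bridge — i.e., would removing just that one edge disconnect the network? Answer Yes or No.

Even without that edge, Fatima still reaches Mei via Fatima – Eli – Mei, so the network stays connected. Not a bridge.

No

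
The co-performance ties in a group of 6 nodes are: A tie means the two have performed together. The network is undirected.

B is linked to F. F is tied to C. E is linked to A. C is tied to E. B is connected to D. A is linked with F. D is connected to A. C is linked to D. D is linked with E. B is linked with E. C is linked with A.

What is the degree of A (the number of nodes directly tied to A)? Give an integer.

A is directly tied to C, D, E, and F. That is 4 neighbors, so the degree of A is 4.

4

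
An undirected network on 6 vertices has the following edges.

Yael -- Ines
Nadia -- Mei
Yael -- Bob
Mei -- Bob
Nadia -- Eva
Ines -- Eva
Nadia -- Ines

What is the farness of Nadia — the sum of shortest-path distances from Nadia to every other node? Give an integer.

Distances from Nadia: Bob:2, Eva:1, Ines:1, Mei:1, Yael:2.
Sum = 2 + 1 + 1 + 1 + 2 = 7.

7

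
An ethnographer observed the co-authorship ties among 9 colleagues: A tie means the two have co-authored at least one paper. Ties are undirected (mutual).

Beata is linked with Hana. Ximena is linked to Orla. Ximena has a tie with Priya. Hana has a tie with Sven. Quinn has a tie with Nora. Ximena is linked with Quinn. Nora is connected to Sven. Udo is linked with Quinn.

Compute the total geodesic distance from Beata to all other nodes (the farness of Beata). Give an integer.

32

Distances from Beata: Hana:1, Nora:3, Orla:6, Priya:6, Quinn:4, Sven:2, Udo:5, Ximena:5.
Sum = 1 + 3 + 6 + 6 + 4 + 2 + 5 + 5 = 32.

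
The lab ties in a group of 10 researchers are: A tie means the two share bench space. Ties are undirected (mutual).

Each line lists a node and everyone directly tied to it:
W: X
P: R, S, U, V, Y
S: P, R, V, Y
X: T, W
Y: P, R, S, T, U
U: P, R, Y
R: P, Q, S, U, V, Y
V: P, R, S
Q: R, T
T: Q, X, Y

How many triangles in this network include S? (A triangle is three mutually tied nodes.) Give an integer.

5

S's neighbors: P, R, V, and Y.
Neighbor pairs that are themselves tied: S–P–R; S–P–V; S–P–Y; S–R–V; S–R–Y. Each forms one triangle with S, for 5 in total.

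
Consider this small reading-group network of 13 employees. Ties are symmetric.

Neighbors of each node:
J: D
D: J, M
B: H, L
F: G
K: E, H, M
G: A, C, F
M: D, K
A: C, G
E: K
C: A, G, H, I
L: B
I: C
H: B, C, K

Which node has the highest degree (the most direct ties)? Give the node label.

C

Degrees — A:2, B:2, C:4, D:2, E:1, F:1, G:3, H:3, I:1, J:1, K:3, L:1, M:2.
The maximum is 4, attained only by C.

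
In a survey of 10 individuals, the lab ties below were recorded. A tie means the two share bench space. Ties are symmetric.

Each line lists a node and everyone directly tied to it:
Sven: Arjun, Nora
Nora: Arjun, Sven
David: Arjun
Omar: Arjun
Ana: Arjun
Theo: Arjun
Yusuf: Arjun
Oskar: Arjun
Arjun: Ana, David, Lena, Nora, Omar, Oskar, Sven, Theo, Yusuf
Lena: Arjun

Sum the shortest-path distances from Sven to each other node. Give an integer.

16

Distances from Sven: Ana:2, Arjun:1, David:2, Lena:2, Nora:1, Omar:2, Oskar:2, Theo:2, Yusuf:2.
Sum = 2 + 1 + 2 + 2 + 1 + 2 + 2 + 2 + 2 = 16.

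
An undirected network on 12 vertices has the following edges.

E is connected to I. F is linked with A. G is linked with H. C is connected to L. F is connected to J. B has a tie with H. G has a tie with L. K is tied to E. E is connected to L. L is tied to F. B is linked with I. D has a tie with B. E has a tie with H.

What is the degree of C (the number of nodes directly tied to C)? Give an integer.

C is directly tied to L. That is 1 neighbor, so the degree of C is 1.

1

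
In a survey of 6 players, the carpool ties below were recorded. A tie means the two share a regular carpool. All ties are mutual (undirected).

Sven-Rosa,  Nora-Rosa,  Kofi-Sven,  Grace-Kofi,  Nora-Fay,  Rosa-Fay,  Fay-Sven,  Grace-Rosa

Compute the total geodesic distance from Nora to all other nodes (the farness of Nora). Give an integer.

Distances from Nora: Fay:1, Grace:2, Kofi:3, Rosa:1, Sven:2.
Sum = 1 + 2 + 3 + 1 + 2 = 9.

9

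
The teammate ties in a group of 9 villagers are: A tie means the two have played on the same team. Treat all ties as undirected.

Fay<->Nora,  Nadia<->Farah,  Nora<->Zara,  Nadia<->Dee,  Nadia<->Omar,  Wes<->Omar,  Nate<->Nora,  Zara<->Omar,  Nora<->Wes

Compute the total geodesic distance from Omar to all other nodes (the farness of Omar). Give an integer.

15

Distances from Omar: Dee:2, Farah:2, Fay:3, Nadia:1, Nate:3, Nora:2, Wes:1, Zara:1.
Sum = 2 + 2 + 3 + 1 + 3 + 2 + 1 + 1 = 15.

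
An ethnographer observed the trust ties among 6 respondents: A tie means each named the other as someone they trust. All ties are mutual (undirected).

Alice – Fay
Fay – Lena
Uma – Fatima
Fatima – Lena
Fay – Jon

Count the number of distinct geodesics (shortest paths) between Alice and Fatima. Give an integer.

1

The shortest distance is 3, and the only length-3 path is Alice–Fay–Lena–Fatima. So there is exactly 1 shortest path.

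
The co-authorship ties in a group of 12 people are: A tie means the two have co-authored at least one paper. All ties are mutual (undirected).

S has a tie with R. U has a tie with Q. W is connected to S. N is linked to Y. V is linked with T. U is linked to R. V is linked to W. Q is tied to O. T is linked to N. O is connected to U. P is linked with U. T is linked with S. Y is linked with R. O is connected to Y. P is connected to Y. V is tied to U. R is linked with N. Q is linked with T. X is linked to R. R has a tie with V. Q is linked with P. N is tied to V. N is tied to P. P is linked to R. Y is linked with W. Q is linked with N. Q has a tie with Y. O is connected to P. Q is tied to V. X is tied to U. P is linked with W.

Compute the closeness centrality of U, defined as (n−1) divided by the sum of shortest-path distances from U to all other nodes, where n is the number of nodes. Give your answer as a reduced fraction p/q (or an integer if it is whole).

11/16

Distances from U: N:2, O:1, P:1, Q:1, R:1, S:2, T:2, V:1, W:2, X:1, Y:2. Sum = 16.
n = 12, so closeness = 11/16.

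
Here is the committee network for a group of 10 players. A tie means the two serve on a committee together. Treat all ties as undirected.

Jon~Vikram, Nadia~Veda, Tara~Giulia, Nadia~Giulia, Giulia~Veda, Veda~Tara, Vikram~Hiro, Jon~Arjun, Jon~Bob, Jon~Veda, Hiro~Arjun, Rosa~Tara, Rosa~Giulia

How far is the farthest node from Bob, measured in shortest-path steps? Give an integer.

4

Distances from Bob: Arjun:2, Giulia:3, Hiro:3, Jon:1, Nadia:3, Rosa:4, Tara:3, Veda:2, Vikram:2.
The largest is 4 (to Rosa), so the eccentricity of Bob is 4.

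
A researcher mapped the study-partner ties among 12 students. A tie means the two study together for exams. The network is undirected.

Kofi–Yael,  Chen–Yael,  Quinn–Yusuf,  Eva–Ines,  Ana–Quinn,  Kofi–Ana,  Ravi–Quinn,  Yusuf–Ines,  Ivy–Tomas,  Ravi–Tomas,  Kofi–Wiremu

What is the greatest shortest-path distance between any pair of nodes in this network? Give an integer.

Eccentricity of each node (its greatest distance to any other): Ana:4, Chen:7, Eva:7, Ines:6, Ivy:7, Kofi:5, Quinn:4, Ravi:5, Tomas:6, Wiremu:6, Yael:6, Yusuf:5.
The maximum eccentricity is 7, realized for instance by the pair Eva–Chen via Eva – Ines – Yusuf – Quinn – Ana – Kofi – Yael – Chen. So the diameter is 7.

7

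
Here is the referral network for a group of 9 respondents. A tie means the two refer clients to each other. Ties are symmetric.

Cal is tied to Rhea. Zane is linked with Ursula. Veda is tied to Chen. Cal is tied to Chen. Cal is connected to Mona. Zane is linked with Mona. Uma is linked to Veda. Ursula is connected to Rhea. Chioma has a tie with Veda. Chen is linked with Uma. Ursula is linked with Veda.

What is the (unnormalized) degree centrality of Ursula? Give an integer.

3

Ursula is directly tied to Rhea, Veda, and Zane. That is 3 neighbors, so the degree of Ursula is 3.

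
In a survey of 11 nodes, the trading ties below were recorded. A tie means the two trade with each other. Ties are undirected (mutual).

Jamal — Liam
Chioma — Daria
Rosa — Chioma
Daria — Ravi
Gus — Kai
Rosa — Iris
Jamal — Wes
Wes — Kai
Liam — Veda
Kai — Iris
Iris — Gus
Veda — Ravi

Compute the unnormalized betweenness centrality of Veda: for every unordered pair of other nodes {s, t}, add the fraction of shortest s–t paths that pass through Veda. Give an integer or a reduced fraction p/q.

8

Pairs whose geodesics pass through Veda — Rosa–Liam: 1/2; Chioma–Liam: 1; Chioma–Jamal: 1/2; Daria–Liam: 1; Daria–Jamal: 1; Daria–Wes: 1/2; Ravi–Liam: 1; Ravi–Jamal: 1; Ravi–Wes: 1; Ravi–Kai: 1/2.
All other pairs contribute 0.
Summing the contributions gives betweenness(Veda) = 8.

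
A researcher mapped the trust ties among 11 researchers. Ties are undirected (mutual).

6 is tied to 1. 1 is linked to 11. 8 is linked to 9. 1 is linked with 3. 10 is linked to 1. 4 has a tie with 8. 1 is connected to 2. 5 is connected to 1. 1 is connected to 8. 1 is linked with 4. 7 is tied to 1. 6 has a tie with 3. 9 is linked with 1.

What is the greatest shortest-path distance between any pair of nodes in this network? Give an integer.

Eccentricity of each node (its greatest distance to any other): 1:1, 2:2, 3:2, 4:2, 5:2, 6:2, 7:2, 8:2, 9:2, 10:2, 11:2.
The maximum eccentricity is 2, realized for instance by the pair 11–10 via 11 – 1 – 10. So the diameter is 2.

2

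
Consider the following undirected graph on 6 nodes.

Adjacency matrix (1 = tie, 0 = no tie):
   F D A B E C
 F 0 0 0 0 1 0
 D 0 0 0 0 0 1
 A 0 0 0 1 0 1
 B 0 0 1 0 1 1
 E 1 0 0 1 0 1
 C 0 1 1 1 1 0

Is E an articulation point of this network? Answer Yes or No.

Yes

Removing E leaves {F} with no path to {A, B, C, and D}, so the network splits into 2 components. E is a cut vertex.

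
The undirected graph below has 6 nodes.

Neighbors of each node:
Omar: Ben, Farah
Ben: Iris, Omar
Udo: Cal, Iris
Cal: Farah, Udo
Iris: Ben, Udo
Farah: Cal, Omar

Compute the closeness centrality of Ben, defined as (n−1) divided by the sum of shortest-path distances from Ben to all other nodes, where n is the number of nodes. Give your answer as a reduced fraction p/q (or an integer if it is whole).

5/9

Distances from Ben: Cal:3, Farah:2, Iris:1, Omar:1, Udo:2. Sum = 9.
n = 6, so closeness = 5/9.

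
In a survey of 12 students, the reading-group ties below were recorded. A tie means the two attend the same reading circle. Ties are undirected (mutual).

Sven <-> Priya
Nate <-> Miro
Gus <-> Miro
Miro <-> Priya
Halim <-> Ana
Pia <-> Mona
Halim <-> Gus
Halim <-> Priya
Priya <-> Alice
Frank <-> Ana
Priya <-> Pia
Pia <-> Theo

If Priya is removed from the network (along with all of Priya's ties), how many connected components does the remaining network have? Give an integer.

Without Priya, the remaining ties split the others into: {Sven}; {Ana, Frank, Gus, Halim, Miro, Nate}; {Alice}; {Mona, Pia, Theo}.
That's 4 separate components.

4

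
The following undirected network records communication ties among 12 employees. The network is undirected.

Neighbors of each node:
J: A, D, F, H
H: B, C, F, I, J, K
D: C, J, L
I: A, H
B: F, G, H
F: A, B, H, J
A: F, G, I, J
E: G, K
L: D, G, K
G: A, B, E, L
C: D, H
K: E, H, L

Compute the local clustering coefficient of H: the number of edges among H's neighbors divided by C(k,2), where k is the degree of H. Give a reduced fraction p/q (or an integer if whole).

2/15

H's neighbors: B, C, F, I, J, and K (k = 6).
Possible neighbor pairs: C(6,2) = 15. Edges among them: B–F, F–J → e = 2.
Clustering(H) = 2/15.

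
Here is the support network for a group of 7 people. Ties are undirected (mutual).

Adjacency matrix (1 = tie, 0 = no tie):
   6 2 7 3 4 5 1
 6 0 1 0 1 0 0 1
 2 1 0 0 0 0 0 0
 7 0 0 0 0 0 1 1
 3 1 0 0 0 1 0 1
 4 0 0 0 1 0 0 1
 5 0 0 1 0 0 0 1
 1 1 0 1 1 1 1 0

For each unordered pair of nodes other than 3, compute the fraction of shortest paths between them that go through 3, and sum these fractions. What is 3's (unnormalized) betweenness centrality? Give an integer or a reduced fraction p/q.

1

Pairs whose geodesics pass through 3 — 6–4: 1/2; 2–4: 1/2.
All other pairs contribute 0.
Summing the contributions gives betweenness(3) = 1.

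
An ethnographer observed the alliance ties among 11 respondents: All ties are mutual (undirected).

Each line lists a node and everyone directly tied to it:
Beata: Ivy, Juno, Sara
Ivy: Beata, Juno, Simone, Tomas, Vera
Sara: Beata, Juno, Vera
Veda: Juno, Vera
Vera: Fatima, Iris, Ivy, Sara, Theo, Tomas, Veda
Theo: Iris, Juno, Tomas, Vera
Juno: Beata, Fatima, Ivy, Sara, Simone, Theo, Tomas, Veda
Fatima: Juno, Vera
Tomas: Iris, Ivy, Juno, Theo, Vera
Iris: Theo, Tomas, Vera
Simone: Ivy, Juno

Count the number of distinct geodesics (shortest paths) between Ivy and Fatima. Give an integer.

The shortest distance is 2. The length-2 paths are: Ivy–Vera–Fatima; Ivy–Juno–Fatima.
That gives 2 distinct shortest paths.

2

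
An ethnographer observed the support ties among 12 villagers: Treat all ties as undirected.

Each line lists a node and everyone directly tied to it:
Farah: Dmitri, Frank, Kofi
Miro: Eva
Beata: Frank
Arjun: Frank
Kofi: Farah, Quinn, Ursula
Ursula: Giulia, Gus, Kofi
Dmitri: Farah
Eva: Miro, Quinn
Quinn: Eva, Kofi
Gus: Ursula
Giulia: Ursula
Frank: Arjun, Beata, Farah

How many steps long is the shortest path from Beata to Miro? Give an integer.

One shortest route is Beata – Frank – Farah – Kofi – Quinn – Eva – Miro, which uses 6 edges, and at distance 5 from Beata we only reach {Eva, Giulia, Gus}, which does not include Miro. So d(Beata,Miro) = 6.

6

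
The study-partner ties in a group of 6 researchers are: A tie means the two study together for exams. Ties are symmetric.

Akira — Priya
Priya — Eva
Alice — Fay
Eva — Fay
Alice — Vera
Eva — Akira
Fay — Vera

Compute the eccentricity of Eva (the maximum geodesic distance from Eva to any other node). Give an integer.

Distances from Eva: Akira:1, Alice:2, Fay:1, Priya:1, Vera:2.
The largest is 2 (to Vera and Alice), so the eccentricity of Eva is 2.

2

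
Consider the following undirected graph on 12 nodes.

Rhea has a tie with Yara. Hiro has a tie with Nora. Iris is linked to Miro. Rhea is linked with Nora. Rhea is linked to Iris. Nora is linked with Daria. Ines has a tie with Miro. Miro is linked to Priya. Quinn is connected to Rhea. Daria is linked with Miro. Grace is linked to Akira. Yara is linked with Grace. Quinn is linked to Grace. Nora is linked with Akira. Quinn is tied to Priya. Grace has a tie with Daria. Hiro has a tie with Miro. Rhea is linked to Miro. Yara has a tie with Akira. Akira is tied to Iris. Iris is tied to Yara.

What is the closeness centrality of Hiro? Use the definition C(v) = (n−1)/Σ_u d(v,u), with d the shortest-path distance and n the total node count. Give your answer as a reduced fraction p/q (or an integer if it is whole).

Distances from Hiro: Akira:2, Daria:2, Grace:3, Ines:2, Iris:2, Miro:1, Nora:1, Priya:2, Quinn:3, Rhea:2, Yara:3. Sum = 23.
n = 12, so closeness = 11/23.

11/23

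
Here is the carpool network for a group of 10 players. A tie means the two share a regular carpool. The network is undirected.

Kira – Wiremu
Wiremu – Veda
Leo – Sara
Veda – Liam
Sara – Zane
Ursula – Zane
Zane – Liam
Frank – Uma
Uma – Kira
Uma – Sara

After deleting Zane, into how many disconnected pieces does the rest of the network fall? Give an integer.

Without Zane, the remaining ties split the others into: {Frank, Kira, Leo, Liam, Sara, Uma, Veda, Wiremu}; {Ursula}.
That's 2 separate components.

2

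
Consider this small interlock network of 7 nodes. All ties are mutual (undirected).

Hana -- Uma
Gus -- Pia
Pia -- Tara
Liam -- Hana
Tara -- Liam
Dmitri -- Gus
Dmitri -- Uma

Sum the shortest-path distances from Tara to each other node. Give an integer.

Distances from Tara: Dmitri:3, Gus:2, Hana:2, Liam:1, Pia:1, Uma:3.
Sum = 3 + 2 + 2 + 1 + 1 + 3 = 12.

12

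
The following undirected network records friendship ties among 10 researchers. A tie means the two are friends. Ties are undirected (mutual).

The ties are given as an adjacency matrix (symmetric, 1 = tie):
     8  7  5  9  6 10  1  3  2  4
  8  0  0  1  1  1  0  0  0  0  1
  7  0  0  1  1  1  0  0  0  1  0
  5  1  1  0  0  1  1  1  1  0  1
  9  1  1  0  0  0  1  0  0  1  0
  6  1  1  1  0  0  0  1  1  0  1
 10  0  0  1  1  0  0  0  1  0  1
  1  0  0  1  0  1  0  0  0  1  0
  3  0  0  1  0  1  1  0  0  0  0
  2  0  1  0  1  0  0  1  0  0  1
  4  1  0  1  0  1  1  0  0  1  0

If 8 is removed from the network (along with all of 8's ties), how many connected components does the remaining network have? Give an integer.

8's neighbors (4, 5, 6, and 9) remain reachable from one another through other ties, so the rest of the network stays in one piece.

1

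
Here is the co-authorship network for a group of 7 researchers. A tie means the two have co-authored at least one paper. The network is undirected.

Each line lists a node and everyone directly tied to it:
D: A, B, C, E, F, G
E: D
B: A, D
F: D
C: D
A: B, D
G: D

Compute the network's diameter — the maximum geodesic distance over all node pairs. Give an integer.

2

Eccentricity of each node (its greatest distance to any other): A:2, B:2, C:2, D:1, E:2, F:2, G:2.
The maximum eccentricity is 2, realized for instance by the pair F–G via F – D – G. So the diameter is 2.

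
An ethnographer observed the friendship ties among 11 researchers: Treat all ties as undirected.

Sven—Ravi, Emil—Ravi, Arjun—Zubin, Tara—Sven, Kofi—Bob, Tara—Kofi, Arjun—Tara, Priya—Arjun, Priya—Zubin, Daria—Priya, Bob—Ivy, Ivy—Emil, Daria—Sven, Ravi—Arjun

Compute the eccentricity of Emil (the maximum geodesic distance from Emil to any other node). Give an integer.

3

Distances from Emil: Arjun:2, Bob:2, Daria:3, Ivy:1, Kofi:3, Priya:3, Ravi:1, Sven:2, Tara:3, Zubin:3.
The largest is 3 (to Zubin, Tara, Priya, Daria, and Kofi), so the eccentricity of Emil is 3.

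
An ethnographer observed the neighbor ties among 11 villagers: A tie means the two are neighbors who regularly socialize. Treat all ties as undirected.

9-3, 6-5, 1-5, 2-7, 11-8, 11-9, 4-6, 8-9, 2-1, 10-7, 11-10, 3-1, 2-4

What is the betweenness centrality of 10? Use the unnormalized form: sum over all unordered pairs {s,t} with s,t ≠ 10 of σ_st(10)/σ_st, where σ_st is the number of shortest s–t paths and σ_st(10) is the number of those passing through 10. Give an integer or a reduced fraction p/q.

13/2

Pairs whose geodesics pass through 10 — 11–7: 1; 11–2: 1; 11–4: 1; 11–6: 1/2; 7–9: 1; 7–8: 1; 2–8: 1/2; 4–8: 1/2.
All other pairs contribute 0.
Summing the contributions gives betweenness(10) = 13/2.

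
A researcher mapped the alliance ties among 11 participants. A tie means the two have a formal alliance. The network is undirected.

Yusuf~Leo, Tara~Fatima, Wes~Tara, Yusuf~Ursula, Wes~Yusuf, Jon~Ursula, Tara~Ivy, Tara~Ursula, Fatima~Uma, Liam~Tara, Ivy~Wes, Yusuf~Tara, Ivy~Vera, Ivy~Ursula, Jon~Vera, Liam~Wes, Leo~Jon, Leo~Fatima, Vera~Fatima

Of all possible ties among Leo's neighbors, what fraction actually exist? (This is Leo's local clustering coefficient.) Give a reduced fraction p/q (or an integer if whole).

Leo's neighbors: Fatima, Jon, and Yusuf (k = 3).
Possible neighbor pairs: C(3,2) = 3. Edges among them: none → e = 0.
Clustering(Leo) = 0/3 = 0.

0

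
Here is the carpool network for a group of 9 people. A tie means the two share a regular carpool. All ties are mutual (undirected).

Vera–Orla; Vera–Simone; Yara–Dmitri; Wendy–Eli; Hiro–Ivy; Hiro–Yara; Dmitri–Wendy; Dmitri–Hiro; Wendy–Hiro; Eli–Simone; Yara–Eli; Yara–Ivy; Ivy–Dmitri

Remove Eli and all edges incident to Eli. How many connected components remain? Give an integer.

2

Without Eli, the remaining ties split the others into: {Orla, Simone, Vera}; {Dmitri, Hiro, Ivy, Wendy, Yara}.
That's 2 separate components.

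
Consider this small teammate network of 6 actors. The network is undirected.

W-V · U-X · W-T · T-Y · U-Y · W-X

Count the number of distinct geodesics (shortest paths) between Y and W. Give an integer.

1

The shortest distance is 2, and the only length-2 path is Y–T–W. So there is exactly 1 shortest path.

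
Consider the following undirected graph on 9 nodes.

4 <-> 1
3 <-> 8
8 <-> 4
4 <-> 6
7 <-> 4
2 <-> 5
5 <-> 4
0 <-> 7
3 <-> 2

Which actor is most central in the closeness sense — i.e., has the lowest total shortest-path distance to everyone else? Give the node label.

Farness (sum of distances to all others) for each node — 0:23, 1:18, 2:19, 3:19, 4:11, 5:15, 6:18, 7:16, 8:15.
The smallest farness is 11, for 4, so 4 has the highest closeness.

4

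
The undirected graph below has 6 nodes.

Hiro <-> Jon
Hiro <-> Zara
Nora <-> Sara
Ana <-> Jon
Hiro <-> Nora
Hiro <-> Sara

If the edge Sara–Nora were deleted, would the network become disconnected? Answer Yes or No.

Even without that edge, Sara still reaches Nora via Sara – Hiro – Nora, so the network stays connected. Not a bridge.

No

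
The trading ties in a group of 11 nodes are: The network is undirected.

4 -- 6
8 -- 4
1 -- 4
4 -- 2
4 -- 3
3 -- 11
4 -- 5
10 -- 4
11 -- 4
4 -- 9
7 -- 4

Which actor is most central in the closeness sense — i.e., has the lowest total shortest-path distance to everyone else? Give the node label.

4

Farness (sum of distances to all others) for each node — 1:19, 2:19, 3:18, 4:10, 5:19, 6:19, 7:19, 8:19, 9:19, 10:19, 11:18.
The smallest farness is 10, for 4, so 4 has the highest closeness.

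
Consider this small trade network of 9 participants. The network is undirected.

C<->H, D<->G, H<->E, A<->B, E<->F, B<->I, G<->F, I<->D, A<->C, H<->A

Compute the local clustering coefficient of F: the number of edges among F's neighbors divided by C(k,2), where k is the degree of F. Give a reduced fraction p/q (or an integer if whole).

0

F's neighbors: E and G (k = 2).
Possible neighbor pairs: C(2,2) = 1. Edges among them: none → e = 0.
Clustering(F) = 0/1.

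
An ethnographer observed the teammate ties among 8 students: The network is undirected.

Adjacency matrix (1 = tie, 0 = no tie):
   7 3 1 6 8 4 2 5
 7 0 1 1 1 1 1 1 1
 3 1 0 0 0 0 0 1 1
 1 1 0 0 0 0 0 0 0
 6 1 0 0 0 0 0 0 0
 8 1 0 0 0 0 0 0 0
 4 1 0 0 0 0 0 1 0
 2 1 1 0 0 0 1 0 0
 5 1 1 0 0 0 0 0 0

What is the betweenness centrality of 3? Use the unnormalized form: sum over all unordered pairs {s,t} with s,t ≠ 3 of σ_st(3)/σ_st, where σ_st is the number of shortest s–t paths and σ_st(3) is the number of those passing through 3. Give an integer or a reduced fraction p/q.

Pairs whose geodesics pass through 3 — 2–5: 1/2.
All other pairs contribute 0.
Summing the contributions gives betweenness(3) = 1/2.

1/2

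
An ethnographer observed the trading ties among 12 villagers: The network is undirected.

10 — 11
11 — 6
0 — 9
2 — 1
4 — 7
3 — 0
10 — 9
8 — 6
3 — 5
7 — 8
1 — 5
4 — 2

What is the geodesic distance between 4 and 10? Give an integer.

5

One shortest route is 4 – 7 – 8 – 6 – 11 – 10, which uses 5 edges, and at distance 4 from 4 we only reach {3, 11}, which does not include 10. So d(4,10) = 5.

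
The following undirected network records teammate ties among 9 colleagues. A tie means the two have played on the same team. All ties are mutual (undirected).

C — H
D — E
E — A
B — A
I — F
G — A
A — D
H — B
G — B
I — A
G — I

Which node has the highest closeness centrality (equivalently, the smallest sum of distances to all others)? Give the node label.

Farness (sum of distances to all others) for each node — A:12, B:14, C:26, D:18, E:18, F:23, G:14, H:19, I:16.
The smallest farness is 12, for A, so A has the highest closeness.

A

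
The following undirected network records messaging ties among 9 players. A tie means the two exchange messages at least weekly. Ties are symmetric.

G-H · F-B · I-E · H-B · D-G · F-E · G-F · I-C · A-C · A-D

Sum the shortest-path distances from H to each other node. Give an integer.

Distances from H: A:3, B:1, C:4, D:2, E:3, F:2, G:1, I:4.
Sum = 3 + 1 + 4 + 2 + 3 + 2 + 1 + 4 = 20.

20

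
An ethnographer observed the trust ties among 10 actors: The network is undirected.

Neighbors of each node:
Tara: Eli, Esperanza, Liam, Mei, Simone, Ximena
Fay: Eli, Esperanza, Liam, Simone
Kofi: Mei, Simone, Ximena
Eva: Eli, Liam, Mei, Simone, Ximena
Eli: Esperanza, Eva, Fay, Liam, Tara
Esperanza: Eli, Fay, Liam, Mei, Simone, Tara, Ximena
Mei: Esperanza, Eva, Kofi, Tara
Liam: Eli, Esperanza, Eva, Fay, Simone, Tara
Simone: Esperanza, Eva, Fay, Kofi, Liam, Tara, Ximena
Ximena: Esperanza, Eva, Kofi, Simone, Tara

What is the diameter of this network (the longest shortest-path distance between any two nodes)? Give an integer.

Eccentricity of each node (its greatest distance to any other): Eli:3, Esperanza:2, Eva:2, Fay:2, Kofi:3, Liam:2, Mei:2, Simone:2, Tara:2, Ximena:2.
The maximum eccentricity is 3, realized for instance by the pair Kofi–Eli via Kofi – Simone – Fay – Eli. So the diameter is 3.

3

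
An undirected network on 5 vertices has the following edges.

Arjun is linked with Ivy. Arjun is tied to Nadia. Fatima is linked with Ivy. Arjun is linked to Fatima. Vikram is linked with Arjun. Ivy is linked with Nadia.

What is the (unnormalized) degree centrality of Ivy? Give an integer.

Ivy is directly tied to Arjun, Fatima, and Nadia. That is 3 neighbors, so the degree of Ivy is 3.

3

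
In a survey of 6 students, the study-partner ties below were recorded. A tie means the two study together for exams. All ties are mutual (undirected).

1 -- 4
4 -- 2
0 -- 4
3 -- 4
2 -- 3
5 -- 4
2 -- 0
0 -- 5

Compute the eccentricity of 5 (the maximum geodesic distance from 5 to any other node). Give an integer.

2

Distances from 5: 0:1, 1:2, 2:2, 3:2, 4:1.
The largest is 2 (to 3, 2, and 1), so the eccentricity of 5 is 2.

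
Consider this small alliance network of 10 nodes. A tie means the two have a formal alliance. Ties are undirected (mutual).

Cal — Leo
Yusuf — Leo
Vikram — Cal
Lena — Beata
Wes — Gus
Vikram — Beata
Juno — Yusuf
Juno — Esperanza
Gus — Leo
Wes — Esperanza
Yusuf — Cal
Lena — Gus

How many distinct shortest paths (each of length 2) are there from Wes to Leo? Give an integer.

1

The shortest distance is 2, and the only length-2 path is Wes–Gus–Leo. So there is exactly 1 shortest path.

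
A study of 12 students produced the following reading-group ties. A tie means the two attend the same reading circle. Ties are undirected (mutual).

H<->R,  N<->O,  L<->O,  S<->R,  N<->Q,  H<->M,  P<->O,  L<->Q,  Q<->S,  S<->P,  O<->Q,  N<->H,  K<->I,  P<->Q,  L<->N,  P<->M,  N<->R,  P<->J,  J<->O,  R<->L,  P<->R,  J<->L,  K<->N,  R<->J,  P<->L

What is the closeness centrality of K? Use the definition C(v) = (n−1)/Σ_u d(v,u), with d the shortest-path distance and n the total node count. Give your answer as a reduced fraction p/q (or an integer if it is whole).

11/24

Distances from K: H:2, I:1, J:3, L:2, M:3, N:1, O:2, P:3, Q:2, R:2, S:3. Sum = 24.
n = 12, so closeness = 11/24.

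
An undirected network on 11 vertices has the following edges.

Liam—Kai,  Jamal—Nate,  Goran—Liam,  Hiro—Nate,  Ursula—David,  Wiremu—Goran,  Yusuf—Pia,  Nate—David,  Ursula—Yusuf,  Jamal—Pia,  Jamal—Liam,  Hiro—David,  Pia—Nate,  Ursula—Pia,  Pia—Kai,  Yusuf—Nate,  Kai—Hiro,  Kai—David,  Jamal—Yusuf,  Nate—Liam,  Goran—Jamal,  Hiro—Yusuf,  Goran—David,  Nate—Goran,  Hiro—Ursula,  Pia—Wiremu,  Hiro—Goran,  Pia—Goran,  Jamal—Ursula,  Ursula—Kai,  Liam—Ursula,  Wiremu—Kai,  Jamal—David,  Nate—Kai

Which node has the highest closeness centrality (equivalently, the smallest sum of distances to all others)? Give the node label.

Nate

Farness (sum of distances to all others) for each node — David:14, Goran:13, Hiro:14, Jamal:13, Kai:13, Liam:15, Nate:12, Pia:13, Ursula:13, Wiremu:17, Yusuf:15.
The smallest farness is 12, for Nate, so Nate has the highest closeness.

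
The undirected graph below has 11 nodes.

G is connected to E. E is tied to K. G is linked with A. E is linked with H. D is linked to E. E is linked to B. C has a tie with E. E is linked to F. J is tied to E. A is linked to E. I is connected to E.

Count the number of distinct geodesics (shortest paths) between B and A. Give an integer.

1

The shortest distance is 2, and the only length-2 path is B–E–A. So there is exactly 1 shortest path.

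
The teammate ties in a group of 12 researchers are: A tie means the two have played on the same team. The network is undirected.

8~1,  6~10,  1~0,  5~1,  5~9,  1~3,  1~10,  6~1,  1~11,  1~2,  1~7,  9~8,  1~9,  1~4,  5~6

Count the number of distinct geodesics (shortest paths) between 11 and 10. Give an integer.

1

The shortest distance is 2, and the only length-2 path is 11–1–10. So there is exactly 1 shortest path.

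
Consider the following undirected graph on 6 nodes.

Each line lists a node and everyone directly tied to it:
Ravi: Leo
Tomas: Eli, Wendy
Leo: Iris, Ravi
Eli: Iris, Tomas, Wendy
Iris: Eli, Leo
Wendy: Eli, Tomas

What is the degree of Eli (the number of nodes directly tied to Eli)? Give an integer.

Eli is directly tied to Iris, Tomas, and Wendy. That is 3 neighbors, so the degree of Eli is 3.

3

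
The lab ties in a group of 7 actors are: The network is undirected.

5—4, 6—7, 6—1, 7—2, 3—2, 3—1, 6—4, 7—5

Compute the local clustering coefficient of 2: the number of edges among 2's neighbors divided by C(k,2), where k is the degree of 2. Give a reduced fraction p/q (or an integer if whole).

0

2's neighbors: 3 and 7 (k = 2).
Possible neighbor pairs: C(2,2) = 1. Edges among them: none → e = 0.
Clustering(2) = 0/1.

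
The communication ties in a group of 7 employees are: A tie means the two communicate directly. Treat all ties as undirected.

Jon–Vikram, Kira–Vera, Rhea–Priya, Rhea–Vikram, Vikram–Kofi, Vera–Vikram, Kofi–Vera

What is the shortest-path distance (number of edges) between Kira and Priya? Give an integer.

4

One shortest route is Kira – Vera – Vikram – Rhea – Priya, which uses 4 edges, and at distance 3 from Kira we only reach {Jon, Rhea}, which does not include Priya. So d(Kira,Priya) = 4.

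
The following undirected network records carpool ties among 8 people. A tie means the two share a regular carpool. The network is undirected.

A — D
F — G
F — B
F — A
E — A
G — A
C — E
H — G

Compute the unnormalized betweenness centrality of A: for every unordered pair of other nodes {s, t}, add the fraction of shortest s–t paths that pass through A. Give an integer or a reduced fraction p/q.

Pairs whose geodesics pass through A — B–D: 1; B–E: 1; B–C: 1; D–E: 1; D–C: 1; D–H: 1; D–G: 1; D–F: 1; E–H: 1; E–G: 1; E–F: 1; C–H: 1; C–G: 1; C–F: 1.
All other pairs contribute 0.
Summing the contributions gives betweenness(A) = 14.

14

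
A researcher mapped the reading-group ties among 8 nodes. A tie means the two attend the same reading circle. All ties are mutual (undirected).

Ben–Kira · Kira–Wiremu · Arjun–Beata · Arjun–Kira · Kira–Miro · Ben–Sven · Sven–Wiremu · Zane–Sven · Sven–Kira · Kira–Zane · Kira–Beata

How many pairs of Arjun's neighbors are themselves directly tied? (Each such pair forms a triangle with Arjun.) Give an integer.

1

Arjun's neighbors: Beata and Kira.
Neighbor pairs that are themselves tied: Arjun–Beata–Kira. Each forms one triangle with Arjun, for 1 in total.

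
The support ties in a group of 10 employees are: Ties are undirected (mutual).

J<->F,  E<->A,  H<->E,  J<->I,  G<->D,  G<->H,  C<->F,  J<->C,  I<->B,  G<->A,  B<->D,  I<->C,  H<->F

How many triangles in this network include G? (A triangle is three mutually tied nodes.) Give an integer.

0

G's neighbors are A, D, and H, but none of them are tied to each other, so no triangle contains G.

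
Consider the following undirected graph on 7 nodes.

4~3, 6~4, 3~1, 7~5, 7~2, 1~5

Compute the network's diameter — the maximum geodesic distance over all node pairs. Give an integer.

6

Eccentricity of each node (its greatest distance to any other): 1:3, 2:6, 3:4, 4:5, 5:4, 6:6, 7:5.
The maximum eccentricity is 6, realized for instance by the pair 6–2 via 6 – 4 – 3 – 1 – 5 – 7 – 2. So the diameter is 6.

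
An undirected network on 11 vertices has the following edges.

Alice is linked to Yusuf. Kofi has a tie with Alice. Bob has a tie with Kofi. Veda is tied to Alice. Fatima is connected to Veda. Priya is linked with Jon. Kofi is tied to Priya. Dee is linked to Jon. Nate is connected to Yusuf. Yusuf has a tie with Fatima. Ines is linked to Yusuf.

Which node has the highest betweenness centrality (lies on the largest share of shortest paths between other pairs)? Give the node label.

Unnormalized betweenness of each node: Alice:53/2, Bob:0, Dee:0, Fatima:3/2, Ines:0, Jon:9, Kofi:27, Nate:0, Priya:16, Veda:3, Yusuf:20.
Kofi has the largest value, 27, making it the main broker — the node through which the most shortest paths run.

Kofi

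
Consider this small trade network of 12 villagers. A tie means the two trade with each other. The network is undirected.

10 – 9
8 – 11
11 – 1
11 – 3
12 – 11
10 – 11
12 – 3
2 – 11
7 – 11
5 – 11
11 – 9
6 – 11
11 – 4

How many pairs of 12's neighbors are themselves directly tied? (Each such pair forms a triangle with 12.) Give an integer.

1

12's neighbors: 3 and 11.
Neighbor pairs that are themselves tied: 12–3–11. Each forms one triangle with 12, for 1 in total.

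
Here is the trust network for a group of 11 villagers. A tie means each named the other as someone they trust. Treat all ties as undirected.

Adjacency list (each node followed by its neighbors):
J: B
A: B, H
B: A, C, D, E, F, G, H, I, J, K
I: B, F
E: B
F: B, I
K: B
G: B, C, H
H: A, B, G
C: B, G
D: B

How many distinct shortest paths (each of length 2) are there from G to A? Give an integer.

2

The shortest distance is 2. The length-2 paths are: G–B–A; G–H–A.
That gives 2 distinct shortest paths.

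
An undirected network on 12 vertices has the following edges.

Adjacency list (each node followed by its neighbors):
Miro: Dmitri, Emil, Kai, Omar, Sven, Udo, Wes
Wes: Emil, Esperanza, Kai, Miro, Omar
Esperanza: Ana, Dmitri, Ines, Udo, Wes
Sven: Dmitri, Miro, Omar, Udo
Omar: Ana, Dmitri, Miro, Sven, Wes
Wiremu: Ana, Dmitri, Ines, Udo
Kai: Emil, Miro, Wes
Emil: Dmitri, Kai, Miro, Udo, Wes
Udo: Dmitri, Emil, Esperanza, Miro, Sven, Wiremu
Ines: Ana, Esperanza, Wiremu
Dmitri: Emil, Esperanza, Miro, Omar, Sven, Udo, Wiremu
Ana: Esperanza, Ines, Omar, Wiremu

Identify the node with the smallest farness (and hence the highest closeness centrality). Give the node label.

Farness (sum of distances to all others) for each node — Ana:20, Dmitri:15, Emil:19, Esperanza:17, Ines:23, Kai:22, Miro:16, Omar:17, Sven:19, Udo:16, Wes:18, Wiremu:20.
The smallest farness is 15, for Dmitri, so Dmitri has the highest closeness.

Dmitri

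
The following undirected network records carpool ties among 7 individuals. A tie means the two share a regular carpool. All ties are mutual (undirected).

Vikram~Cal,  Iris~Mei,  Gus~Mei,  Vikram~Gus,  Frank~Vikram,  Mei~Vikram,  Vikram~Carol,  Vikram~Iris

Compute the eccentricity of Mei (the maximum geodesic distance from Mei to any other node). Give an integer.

Distances from Mei: Cal:2, Carol:2, Frank:2, Gus:1, Iris:1, Vikram:1.
The largest is 2 (to Carol, Frank, and Cal), so the eccentricity of Mei is 2.

2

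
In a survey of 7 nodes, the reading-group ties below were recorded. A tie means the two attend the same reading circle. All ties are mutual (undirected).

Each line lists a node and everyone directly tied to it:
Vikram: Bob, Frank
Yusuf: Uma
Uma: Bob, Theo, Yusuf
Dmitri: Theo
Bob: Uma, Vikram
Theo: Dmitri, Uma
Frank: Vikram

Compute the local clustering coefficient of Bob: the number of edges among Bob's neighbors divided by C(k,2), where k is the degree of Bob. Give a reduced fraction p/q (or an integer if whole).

Bob's neighbors: Uma and Vikram (k = 2).
Possible neighbor pairs: C(2,2) = 1. Edges among them: none → e = 0.
Clustering(Bob) = 0/1.

0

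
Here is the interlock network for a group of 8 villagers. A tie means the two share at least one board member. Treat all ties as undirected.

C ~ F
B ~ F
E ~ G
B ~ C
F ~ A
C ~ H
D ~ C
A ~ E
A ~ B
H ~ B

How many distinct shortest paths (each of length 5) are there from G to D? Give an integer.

2

The shortest distance is 5. The length-5 paths are: G–E–A–B–C–D; G–E–A–F–C–D.
That gives 2 distinct shortest paths.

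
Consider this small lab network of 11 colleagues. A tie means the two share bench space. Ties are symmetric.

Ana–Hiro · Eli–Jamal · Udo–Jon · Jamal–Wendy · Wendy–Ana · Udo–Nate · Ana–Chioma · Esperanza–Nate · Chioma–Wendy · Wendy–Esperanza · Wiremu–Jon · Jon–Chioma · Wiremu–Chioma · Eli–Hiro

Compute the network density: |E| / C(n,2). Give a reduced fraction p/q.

There are 14 edges and 11 nodes, so the maximum possible is C(11,2) = 55.
Density = 14/55.

14/55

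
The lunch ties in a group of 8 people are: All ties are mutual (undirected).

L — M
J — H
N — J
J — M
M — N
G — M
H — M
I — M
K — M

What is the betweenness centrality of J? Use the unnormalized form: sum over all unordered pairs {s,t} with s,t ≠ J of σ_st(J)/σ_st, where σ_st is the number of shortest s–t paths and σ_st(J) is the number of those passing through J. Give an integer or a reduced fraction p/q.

1/2

Pairs whose geodesics pass through J — H–N: 1/2.
All other pairs contribute 0.
Summing the contributions gives betweenness(J) = 1/2.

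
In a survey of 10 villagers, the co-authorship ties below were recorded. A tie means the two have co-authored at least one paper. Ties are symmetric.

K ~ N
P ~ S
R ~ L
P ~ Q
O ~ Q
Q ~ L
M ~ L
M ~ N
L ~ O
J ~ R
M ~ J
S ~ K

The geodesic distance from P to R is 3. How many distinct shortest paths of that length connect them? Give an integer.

1

The shortest distance is 3, and the only length-3 path is P–Q–L–R. So there is exactly 1 shortest path.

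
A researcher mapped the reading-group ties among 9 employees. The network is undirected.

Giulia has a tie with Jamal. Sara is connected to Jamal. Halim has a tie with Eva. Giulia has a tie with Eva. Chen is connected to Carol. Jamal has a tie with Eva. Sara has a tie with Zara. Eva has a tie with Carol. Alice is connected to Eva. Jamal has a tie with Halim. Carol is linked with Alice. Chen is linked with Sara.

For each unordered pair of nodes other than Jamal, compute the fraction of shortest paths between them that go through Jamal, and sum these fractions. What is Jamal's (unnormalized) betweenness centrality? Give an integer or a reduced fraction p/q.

Pairs whose geodesics pass through Jamal — Giulia–Halim: 1/2; Giulia–Sara: 1; Giulia–Zara: 1; Giulia–Chen: 1/2; Halim–Sara: 1; Halim–Zara: 1; Halim–Chen: 1/2; Alice–Sara: 1/2; Alice–Zara: 1/2; Eva–Sara: 1; Eva–Zara: 1.
All other pairs contribute 0.
Summing the contributions gives betweenness(Jamal) = 17/2.

17/2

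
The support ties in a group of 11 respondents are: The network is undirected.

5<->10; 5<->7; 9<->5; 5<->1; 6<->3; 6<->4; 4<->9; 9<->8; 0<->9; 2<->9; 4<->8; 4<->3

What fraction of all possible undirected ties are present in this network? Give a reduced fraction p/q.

There are 12 edges and 11 nodes, so the maximum possible is C(11,2) = 55.
Density = 12/55.

12/55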